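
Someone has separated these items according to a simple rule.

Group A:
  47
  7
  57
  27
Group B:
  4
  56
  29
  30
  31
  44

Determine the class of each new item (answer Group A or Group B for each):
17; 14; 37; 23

Group A, Group B, Group A, Group B

The rule appears to be: ends in digit 7.
17 → last digit 7 → Group A. 14 → last digit 4 → Group B. 37 → last digit 7 → Group A. 23 → last digit 3 → Group B.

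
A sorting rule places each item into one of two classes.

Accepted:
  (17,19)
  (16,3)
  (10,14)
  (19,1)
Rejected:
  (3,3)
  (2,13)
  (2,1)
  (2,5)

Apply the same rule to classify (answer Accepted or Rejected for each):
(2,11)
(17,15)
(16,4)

'Accepted' ⟺ sum ≥ 19.
(2,11) — 2+11 = 13, hence Rejected.
(17,15) — 17+15 = 32, hence Accepted.
(16,4) — 16+4 = 20, hence Accepted.

Rejected, Accepted, Accepted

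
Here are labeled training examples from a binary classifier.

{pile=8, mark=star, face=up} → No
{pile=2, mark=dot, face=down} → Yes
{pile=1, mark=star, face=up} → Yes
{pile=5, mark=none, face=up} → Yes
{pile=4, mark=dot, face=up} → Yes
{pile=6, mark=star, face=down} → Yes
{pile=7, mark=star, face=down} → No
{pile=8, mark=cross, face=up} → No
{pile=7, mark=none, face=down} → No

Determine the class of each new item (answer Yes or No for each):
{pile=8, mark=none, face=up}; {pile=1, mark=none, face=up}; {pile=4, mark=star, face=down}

Rule: pile ≤ 6. This holds for each 'Yes' example and fails for each 'No' one.

No, Yes, Yes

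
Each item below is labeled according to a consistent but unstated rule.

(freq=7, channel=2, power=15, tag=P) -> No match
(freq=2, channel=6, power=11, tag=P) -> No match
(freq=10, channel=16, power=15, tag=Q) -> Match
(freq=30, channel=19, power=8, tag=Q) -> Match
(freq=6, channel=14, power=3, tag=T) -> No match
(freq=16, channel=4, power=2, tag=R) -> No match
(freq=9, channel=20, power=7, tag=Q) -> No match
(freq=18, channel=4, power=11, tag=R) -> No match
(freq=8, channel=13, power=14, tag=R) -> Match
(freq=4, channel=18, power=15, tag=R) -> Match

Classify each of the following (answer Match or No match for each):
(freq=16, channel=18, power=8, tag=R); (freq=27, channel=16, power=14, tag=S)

The classifier is using: channel ≥ 13 AND power ≥ 8.
Match: (freq=16, channel=18, power=8, tag=R), since channel = 18, power = 8.
Match: (freq=27, channel=16, power=14, tag=S), since channel = 16, power = 14.

Match, Match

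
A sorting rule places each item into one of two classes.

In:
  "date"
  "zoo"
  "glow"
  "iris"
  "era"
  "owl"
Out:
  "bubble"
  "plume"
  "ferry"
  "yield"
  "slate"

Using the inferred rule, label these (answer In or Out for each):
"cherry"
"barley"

Out, Out

Rule: length ≤ 4. This holds for each 'In' example and fails for each 'Out' one.
"cherry": length 6 — fails the rule, so Out.
"barley": length 6 — fails the rule, so Out.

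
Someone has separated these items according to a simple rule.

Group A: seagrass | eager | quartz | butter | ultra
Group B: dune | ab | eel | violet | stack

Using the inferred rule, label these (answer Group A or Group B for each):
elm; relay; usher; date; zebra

The common property of the 'Group A' items is: contains 'r'. No 'Group B' item has it.
Group B: elm, since no 'r'.
Group A: relay, since has 'r'.
Group A: usher, since has 'r'.
Group B: date, since no 'r'.
Group A: zebra, since has 'r'.

Group B, Group A, Group A, Group B, Group A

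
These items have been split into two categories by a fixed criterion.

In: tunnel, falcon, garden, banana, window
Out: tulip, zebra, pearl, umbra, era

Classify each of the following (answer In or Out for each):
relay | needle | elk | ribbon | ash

One predicate separates the groups cleanly: even length.

Out, In, Out, In, Out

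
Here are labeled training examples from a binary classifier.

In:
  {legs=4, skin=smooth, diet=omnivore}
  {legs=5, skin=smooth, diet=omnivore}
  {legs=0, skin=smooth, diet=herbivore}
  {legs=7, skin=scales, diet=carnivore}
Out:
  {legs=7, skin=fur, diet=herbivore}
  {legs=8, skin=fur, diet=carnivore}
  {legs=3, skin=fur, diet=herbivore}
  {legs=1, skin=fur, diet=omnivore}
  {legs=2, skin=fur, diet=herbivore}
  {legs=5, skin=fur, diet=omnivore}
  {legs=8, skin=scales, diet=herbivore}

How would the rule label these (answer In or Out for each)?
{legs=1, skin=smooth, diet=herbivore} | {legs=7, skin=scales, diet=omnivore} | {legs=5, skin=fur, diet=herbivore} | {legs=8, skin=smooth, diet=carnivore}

In, In, Out, Out

'In' ⟺ skin is not fur AND legs ≤ 7.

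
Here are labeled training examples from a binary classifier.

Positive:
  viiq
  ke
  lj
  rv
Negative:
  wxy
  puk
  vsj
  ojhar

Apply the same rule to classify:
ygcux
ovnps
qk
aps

Negative, Negative, Positive, Negative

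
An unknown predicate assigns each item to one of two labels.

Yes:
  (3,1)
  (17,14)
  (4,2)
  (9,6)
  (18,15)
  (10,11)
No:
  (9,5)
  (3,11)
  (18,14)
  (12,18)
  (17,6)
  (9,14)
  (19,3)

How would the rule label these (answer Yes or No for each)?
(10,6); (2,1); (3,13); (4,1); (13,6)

No, Yes, No, Yes, No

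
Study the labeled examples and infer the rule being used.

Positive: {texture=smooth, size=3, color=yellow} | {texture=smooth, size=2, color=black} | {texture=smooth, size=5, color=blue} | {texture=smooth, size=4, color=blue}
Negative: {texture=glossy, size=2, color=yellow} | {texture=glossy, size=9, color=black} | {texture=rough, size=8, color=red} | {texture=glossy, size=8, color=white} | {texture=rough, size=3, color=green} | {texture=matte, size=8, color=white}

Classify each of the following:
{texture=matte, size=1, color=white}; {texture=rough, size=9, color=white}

Negative, Negative

Rule: texture is smooth. This holds for each 'Positive' example and fails for each 'Negative' one.
{texture=matte, size=1, color=white}: Negative (texture is matte). {texture=rough, size=9, color=white}: Negative (texture is rough).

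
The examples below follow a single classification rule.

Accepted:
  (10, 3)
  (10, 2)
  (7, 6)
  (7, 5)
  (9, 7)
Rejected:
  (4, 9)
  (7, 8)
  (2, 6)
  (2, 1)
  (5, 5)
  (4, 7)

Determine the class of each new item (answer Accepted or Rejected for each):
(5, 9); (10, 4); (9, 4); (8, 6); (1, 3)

A rule that fits every label: first > second AND sum ≥ 8 — true of each 'Accepted' example, false of each 'Rejected' one.

Rejected, Accepted, Accepted, Accepted, Rejected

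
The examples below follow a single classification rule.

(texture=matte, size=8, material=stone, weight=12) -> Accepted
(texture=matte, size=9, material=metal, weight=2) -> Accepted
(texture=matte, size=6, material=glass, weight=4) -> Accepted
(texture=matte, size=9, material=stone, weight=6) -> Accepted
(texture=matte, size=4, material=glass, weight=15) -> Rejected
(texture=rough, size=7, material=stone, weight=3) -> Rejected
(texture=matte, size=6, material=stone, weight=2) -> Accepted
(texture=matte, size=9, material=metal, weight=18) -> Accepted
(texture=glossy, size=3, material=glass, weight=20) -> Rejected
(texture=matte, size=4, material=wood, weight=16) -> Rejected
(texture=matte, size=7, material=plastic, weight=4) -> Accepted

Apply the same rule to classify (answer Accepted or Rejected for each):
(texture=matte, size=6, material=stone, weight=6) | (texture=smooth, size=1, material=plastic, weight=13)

All 'Accepted' examples share one property — texture is matte AND size ≥ 6 — and every 'Rejected' example lacks it.
(texture=matte, size=6, material=stone, weight=6): texture is matte, size = 6 — matches, so Accepted. (texture=smooth, size=1, material=plastic, weight=13): texture is smooth, size = 1 — fails the rule, so Rejected.

Accepted, Rejected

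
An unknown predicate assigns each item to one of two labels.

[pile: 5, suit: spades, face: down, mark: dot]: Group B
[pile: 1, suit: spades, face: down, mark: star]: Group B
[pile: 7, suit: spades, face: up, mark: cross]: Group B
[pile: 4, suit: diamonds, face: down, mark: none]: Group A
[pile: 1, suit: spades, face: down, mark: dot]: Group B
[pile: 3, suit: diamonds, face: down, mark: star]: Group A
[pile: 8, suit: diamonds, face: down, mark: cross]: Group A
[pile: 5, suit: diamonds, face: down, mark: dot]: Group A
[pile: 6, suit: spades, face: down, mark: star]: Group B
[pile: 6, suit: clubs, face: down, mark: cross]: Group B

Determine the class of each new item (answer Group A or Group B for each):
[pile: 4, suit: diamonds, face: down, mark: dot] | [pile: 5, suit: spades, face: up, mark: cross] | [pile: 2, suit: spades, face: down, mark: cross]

The simplest hypothesis consistent with all the labels is: suit is diamonds.
[pile: 4, suit: diamonds, face: down, mark: dot] → suit is diamonds → Group A.
[pile: 5, suit: spades, face: up, mark: cross] → suit is spades → Group B.
[pile: 2, suit: spades, face: down, mark: cross] → suit is spades → Group B.

Group A, Group B, Group B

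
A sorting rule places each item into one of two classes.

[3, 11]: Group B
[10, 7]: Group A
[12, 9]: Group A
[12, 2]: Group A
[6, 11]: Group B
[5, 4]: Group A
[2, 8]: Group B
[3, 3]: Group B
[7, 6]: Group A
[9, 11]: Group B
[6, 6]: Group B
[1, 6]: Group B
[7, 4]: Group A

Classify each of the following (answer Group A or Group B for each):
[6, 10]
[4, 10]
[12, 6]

Group B, Group B, Group A

The classifier is using: first > second.
[6, 10] — 6 < 10, hence Group B. [4, 10] — 4 < 10, hence Group B. [12, 6] — 12 > 6, hence Group A.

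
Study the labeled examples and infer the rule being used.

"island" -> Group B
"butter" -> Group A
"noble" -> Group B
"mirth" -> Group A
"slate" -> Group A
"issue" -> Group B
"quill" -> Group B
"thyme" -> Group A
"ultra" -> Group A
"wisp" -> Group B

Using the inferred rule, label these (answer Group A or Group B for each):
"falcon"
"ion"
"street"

Group B, Group B, Group A

The common property of the 'Group A' items is: contains 't'. No 'Group B' item has it.
Group B: "falcon", since no 't'. Group B: "ion", since no 't'. Group A: "street", since has 't'.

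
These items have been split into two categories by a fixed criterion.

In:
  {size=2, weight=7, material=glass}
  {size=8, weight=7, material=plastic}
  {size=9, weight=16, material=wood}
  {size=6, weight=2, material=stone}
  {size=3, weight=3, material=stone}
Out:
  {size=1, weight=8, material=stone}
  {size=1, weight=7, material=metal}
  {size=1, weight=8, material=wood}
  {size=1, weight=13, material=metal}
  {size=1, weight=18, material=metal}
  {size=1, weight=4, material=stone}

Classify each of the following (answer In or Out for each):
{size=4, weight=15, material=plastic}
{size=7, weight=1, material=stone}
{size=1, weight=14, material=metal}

Every 'In' example satisfies: size ≥ 2. None of the 'Out' examples do.
{size=4, weight=15, material=plastic}: In (size = 4).
{size=7, weight=1, material=stone}: In (size = 7).
{size=1, weight=14, material=metal}: Out (size = 1).

In, In, Out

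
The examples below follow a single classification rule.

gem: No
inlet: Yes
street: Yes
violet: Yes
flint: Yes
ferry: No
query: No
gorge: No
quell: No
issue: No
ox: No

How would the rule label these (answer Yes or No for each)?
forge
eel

Every 'Yes' example satisfies: contains 't'. None of the 'No' examples do.
forge: no 't', does not pass → No.
eel: no 't', does not pass → No.

No, No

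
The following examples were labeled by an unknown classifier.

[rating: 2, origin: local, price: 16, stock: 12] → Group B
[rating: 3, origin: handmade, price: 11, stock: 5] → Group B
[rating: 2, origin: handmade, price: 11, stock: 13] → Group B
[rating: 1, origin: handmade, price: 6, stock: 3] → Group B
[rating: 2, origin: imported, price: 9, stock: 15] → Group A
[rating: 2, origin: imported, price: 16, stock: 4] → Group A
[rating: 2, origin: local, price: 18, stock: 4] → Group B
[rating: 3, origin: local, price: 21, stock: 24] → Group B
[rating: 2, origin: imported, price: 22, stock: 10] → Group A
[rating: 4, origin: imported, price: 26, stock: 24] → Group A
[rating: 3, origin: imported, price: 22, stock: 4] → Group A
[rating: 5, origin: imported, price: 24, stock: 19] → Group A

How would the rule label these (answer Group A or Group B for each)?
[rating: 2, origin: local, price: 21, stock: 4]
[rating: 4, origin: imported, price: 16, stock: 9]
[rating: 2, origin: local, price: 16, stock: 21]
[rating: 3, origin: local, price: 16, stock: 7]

The distinguishing property — origin is imported — holds for all the 'Group A' cases and none of the 'Group B' cases.
[rating: 2, origin: local, price: 21, stock: 4]: Group B (origin is local). [rating: 4, origin: imported, price: 16, stock: 9]: Group A (origin is imported). [rating: 2, origin: local, price: 16, stock: 21]: Group B (origin is local). [rating: 3, origin: local, price: 16, stock: 7]: Group B (origin is local).

Group B, Group A, Group B, Group B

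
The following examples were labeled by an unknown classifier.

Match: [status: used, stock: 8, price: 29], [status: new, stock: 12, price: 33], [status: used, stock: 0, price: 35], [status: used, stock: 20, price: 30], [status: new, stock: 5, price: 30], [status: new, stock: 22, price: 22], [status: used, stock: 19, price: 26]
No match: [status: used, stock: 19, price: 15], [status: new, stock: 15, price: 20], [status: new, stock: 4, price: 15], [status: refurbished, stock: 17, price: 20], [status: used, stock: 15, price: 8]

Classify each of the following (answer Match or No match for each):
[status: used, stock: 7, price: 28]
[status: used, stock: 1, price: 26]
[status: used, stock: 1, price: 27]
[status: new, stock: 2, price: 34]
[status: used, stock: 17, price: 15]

Match, Match, Match, Match, No match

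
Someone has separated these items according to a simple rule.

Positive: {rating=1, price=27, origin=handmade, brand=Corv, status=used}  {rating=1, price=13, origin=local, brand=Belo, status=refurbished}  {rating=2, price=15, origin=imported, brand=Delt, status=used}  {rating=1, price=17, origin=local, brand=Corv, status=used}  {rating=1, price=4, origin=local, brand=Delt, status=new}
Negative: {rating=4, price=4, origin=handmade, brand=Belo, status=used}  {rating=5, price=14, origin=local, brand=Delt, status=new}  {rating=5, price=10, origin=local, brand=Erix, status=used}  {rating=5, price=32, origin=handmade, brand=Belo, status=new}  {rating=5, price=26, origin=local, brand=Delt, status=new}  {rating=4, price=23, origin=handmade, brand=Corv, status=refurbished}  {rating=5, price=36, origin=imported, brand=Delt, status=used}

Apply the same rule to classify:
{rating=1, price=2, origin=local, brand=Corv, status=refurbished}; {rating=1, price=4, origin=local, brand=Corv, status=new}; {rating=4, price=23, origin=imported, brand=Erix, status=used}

Positive, Positive, Negative

One predicate separates the groups cleanly: rating ≤ 2.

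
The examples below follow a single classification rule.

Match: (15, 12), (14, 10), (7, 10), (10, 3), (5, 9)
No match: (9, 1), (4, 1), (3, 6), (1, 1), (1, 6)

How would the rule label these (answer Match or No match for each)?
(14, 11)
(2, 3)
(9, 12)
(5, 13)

The simplest hypothesis consistent with all the labels is: sum ≥ 13.
(14, 11): 14+11 = 25, satisfies this → Match. (2, 3): 2+3 = 5, fails the rule → No match. (9, 12): 9+12 = 21, satisfies this → Match. (5, 13): 5+13 = 18, satisfies this → Match.

Match, No match, Match, Match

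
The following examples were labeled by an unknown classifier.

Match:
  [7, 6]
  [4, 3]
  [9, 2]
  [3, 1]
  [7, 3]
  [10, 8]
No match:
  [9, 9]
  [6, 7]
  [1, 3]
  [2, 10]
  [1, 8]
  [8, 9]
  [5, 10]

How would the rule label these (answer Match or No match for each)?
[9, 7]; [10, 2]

Match, Match

The rule appears to be: first > second.
[9, 7] → 9 > 7 → Match.
[10, 2] → 10 > 2 → Match.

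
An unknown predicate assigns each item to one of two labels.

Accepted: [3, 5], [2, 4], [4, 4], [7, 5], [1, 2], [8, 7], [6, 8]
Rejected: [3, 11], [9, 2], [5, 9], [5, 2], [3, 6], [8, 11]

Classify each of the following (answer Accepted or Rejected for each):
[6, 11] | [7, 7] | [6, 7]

The common property of the 'Accepted' items is: |first − second| ≤ 2. No 'Rejected' item has it.

Rejected, Accepted, Accepted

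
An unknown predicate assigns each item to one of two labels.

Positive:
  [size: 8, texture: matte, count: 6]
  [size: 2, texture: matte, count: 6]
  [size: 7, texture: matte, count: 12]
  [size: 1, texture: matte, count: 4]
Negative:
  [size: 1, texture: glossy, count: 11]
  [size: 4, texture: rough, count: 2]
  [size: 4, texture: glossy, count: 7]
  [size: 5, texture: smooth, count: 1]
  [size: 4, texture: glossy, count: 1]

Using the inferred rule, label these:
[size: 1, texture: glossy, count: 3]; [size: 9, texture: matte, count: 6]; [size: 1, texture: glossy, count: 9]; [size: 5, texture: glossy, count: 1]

Negative, Positive, Negative, Negative

Comparing the two groups points to one rule — texture is matte.
Negative: [size: 1, texture: glossy, count: 3], since texture is glossy.
Positive: [size: 9, texture: matte, count: 6], since texture is matte.
Negative: [size: 1, texture: glossy, count: 9], since texture is glossy.
Negative: [size: 5, texture: glossy, count: 1], since texture is glossy.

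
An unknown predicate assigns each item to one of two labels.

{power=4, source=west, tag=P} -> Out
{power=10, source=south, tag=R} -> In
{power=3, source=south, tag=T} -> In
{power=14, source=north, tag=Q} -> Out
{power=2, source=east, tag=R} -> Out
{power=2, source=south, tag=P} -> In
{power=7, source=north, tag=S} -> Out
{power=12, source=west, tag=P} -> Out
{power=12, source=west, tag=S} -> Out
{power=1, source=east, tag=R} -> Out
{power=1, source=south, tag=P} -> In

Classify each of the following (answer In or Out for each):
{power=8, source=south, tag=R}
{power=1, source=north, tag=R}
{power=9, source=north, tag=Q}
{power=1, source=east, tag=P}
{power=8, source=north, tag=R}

In, Out, Out, Out, Out

One predicate separates the groups cleanly: source is south.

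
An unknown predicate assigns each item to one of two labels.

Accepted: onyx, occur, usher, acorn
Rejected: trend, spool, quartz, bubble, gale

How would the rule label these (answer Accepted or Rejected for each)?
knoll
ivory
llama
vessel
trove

The simplest hypothesis consistent with all the labels is: starts with a vowel.
knoll → starts with 'k' → Rejected. ivory → starts with 'i' → Accepted. llama → starts with 'l' → Rejected. vessel → starts with 'v' → Rejected. trove → starts with 't' → Rejected.

Rejected, Accepted, Rejected, Rejected, Rejected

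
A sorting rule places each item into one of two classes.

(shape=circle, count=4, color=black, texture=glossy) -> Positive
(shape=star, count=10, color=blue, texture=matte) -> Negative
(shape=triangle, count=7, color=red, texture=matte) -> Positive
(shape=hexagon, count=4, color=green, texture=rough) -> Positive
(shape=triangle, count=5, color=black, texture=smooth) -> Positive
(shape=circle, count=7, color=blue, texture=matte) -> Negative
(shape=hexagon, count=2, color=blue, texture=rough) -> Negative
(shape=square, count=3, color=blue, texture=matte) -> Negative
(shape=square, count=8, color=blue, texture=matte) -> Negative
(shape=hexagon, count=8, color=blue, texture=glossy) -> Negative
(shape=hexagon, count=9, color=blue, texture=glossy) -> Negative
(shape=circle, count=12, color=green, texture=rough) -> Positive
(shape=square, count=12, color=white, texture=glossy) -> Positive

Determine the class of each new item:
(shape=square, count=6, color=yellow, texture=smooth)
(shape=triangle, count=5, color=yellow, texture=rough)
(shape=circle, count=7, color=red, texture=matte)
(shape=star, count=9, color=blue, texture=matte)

Positive, Positive, Positive, Negative

A rule that fits every label: color is not blue — true of each 'Positive' example, false of each 'Negative' one.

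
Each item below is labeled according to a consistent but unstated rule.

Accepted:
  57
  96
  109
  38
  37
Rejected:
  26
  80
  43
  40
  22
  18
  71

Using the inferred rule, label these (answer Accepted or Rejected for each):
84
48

Every 'Accepted' example satisfies: digit sum ≥ 10. None of the 'Rejected' examples do.
84 — digit sum 8+4 = 12, hence Accepted.
48 — digit sum 4+8 = 12, hence Accepted.

Accepted, Accepted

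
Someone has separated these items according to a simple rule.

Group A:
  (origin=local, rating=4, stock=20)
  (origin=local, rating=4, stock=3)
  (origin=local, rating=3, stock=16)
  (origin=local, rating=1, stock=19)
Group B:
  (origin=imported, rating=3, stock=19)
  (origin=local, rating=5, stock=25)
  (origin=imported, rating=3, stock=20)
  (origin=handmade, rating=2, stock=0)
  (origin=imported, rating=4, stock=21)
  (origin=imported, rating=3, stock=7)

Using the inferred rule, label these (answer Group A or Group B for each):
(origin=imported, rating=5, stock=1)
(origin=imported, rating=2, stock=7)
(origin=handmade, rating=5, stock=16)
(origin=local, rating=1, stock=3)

'Group A' ⟺ origin is local AND rating ≤ 4.
Group B: (origin=imported, rating=5, stock=1), since origin is imported, rating = 5.
Group B: (origin=imported, rating=2, stock=7), since origin is imported, rating = 2.
Group B: (origin=handmade, rating=5, stock=16), since origin is handmade, rating = 5.
Group A: (origin=local, rating=1, stock=3), since origin is local, rating = 1.

Group B, Group B, Group B, Group A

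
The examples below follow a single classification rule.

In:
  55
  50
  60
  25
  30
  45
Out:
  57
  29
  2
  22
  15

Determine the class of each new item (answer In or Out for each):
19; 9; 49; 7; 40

Out, Out, Out, Out, In

The simplest hypothesis consistent with all the labels is: multiple of 5 AND at least 22.
19 — 19 = 5·3 + 4, 19 < 22, hence Out.
9 — 9 = 5·1 + 4, 9 < 22, hence Out.
49 — 49 = 5·9 + 4, 49 ≥ 22, hence Out.
7 — 7 = 5·1 + 2, 7 < 22, hence Out.
40 — 40 = 5·8, 40 ≥ 22, hence In.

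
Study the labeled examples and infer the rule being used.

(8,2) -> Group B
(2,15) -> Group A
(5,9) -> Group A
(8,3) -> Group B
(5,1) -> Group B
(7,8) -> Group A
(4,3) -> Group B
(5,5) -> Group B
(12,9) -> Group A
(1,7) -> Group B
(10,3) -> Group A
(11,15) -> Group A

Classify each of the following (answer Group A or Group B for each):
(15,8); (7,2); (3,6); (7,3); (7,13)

Group A, Group B, Group B, Group B, Group A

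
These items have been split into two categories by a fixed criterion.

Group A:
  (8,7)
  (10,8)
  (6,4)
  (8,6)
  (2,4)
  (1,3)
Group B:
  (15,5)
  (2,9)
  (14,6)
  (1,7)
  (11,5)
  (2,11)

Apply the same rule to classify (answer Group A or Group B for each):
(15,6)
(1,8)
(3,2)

Group B, Group B, Group A

The distinguishing property — |first − second| ≤ 2 — holds for all the 'Group A' cases and none of the 'Group B' cases.
Group B: (15,6), since |15−6| = 9.
Group B: (1,8), since |1−8| = 7.
Group A: (3,2), since |3−2| = 1.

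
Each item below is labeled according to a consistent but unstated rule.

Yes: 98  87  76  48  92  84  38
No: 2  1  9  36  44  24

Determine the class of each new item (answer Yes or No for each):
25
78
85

No, Yes, Yes

The classifier is using: digit sum ≥ 10.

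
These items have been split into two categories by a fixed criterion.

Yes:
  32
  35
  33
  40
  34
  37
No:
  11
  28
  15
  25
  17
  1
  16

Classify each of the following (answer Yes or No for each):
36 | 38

Rule: at least 32. This holds for each 'Yes' example and fails for each 'No' one.

Yes, Yes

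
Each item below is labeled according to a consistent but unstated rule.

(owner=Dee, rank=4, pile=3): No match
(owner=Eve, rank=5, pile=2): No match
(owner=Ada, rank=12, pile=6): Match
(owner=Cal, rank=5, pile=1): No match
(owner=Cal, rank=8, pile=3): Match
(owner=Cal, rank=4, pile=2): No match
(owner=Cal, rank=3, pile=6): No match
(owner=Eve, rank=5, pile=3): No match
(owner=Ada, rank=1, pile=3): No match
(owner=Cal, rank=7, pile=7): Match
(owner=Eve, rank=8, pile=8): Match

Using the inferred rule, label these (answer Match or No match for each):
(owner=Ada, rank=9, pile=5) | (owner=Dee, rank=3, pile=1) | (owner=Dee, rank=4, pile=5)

Match, No match, No match

A rule that fits every label: rank ≥ 7 — true of each 'Match' example, false of each 'No match' one.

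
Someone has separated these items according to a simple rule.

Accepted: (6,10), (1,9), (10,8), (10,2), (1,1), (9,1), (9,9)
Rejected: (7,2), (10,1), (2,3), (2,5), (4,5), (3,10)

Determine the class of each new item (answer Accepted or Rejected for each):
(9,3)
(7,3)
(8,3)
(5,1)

Every 'Accepted' example satisfies: sum is even. None of the 'Rejected' examples do.
Accepted: (9,3), since 9+3 = 12.
Accepted: (7,3), since 7+3 = 10.
Rejected: (8,3), since 8+3 = 11.
Accepted: (5,1), since 5+1 = 6.

Accepted, Accepted, Rejected, Accepted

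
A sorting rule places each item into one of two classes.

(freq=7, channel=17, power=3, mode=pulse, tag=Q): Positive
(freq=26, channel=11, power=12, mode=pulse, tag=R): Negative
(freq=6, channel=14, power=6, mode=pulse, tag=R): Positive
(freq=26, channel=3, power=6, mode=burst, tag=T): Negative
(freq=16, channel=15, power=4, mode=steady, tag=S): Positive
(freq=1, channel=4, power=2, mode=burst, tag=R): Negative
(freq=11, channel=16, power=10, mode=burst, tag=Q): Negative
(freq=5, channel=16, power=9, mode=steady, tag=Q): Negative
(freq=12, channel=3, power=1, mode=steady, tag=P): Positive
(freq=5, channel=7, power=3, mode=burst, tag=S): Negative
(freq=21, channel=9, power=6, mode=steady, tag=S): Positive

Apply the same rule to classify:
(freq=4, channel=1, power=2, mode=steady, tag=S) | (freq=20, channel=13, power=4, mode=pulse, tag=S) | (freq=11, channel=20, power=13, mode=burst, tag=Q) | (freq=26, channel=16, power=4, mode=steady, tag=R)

Positive, Positive, Negative, Positive

The classifier is using: mode is not burst AND power ≤ 6.
(freq=4, channel=1, power=2, mode=steady, tag=S): Positive (mode is steady, power = 2). (freq=20, channel=13, power=4, mode=pulse, tag=S): Positive (mode is pulse, power = 4). (freq=11, channel=20, power=13, mode=burst, tag=Q): Negative (mode is burst, power = 13). (freq=26, channel=16, power=4, mode=steady, tag=R): Positive (mode is steady, power = 4).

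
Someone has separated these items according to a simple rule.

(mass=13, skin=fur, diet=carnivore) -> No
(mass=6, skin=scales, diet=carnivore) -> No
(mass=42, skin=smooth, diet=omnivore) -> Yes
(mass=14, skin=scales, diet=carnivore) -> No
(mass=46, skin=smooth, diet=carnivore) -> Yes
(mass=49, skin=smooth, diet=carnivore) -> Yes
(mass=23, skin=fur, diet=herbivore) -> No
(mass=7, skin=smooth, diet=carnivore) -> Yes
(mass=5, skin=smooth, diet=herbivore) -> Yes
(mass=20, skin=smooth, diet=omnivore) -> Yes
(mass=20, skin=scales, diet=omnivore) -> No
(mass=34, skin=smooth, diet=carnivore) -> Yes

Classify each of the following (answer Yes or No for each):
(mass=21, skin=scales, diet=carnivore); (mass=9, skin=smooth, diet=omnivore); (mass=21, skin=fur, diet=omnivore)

No, Yes, No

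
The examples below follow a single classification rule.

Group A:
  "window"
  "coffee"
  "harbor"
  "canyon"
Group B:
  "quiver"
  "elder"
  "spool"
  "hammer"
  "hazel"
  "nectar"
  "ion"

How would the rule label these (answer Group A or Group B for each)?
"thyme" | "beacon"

Group B, Group A

A rule that fits every label: even length AND contains 'o' — true of each 'Group A' example, false of each 'Group B' one.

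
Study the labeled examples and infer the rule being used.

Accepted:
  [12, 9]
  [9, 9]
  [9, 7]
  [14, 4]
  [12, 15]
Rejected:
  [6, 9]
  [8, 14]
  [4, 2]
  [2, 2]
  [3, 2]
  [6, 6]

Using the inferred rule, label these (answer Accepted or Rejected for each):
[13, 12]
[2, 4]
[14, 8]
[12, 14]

Accepted, Rejected, Accepted, Accepted

Every 'Accepted' example satisfies: first ≥ 9. None of the 'Rejected' examples do.
[13, 12] — first 13, hence Accepted.
[2, 4] — first 2, hence Rejected.
[14, 8] — first 14, hence Accepted.
[12, 14] — first 12, hence Accepted.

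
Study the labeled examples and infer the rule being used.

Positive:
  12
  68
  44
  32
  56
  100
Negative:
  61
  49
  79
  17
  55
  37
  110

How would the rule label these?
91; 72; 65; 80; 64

Negative, Positive, Negative, Positive, Positive

A rule that fits every label: multiple of 4 — true of each 'Positive' example, false of each 'Negative' one.
91: Negative (91 = 4·22 + 3). 72: Positive (72 = 4·18). 65: Negative (65 = 4·16 + 1). 80: Positive (80 = 4·20). 64: Positive (64 = 4·16).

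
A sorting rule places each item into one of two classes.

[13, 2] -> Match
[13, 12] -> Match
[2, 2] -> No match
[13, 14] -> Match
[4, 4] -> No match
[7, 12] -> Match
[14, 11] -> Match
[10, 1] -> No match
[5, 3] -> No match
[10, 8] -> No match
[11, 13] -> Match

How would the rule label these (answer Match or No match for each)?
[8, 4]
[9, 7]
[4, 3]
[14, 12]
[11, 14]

A rule that fits every label: max ≥ 11 — true of each 'Match' example, false of each 'No match' one.
[8, 4]: No match (max 8). [9, 7]: No match (max 9). [4, 3]: No match (max 4). [14, 12]: Match (max 14). [11, 14]: Match (max 14).

No match, No match, No match, Match, Match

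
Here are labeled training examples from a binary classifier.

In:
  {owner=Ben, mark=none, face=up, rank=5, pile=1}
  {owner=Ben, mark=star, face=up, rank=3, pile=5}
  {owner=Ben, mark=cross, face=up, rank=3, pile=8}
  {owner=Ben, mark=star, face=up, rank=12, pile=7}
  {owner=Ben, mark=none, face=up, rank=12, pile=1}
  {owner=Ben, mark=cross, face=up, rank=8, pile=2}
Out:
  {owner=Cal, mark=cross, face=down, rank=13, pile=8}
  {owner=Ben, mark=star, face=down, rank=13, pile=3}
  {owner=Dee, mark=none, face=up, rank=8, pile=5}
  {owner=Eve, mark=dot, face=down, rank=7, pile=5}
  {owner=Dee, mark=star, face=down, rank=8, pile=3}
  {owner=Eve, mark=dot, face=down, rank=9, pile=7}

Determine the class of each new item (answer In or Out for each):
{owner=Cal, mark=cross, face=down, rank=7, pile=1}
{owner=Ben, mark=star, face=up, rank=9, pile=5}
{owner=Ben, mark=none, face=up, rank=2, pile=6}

Every 'In' example satisfies: owner is Ben AND face is up. None of the 'Out' examples do.
{owner=Cal, mark=cross, face=down, rank=7, pile=1}: owner is Cal, face is down, lacks this property → Out.
{owner=Ben, mark=star, face=up, rank=9, pile=5}: owner is Ben, face is up, fits → In.
{owner=Ben, mark=none, face=up, rank=2, pile=6}: owner is Ben, face is up, fits → In.

Out, In, In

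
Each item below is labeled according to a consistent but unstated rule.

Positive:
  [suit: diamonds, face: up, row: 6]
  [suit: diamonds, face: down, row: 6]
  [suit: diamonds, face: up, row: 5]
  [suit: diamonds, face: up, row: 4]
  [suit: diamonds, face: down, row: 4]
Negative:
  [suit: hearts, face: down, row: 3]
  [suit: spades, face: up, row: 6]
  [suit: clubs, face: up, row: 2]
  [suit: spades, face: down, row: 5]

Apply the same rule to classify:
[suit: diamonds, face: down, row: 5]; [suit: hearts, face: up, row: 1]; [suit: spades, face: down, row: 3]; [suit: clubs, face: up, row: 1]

Positive, Negative, Negative, Negative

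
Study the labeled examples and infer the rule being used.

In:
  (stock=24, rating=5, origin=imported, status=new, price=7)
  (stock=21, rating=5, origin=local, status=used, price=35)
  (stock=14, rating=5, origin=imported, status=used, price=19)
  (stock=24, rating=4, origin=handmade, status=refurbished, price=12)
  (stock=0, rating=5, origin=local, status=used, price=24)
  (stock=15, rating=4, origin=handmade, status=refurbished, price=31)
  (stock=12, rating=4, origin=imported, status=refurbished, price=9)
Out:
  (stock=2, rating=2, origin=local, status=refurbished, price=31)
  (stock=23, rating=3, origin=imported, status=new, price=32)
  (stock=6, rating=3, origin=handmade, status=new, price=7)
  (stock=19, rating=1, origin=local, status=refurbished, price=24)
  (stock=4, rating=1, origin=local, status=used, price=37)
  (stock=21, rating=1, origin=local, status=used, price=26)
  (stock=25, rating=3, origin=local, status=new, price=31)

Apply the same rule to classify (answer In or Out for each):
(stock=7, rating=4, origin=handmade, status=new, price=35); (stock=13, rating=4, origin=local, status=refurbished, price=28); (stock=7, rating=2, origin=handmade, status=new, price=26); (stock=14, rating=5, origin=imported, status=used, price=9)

In, In, Out, In

The pattern is that an item is 'In' exactly when: rating ≥ 4.
(stock=7, rating=4, origin=handmade, status=new, price=35) — rating = 4, hence In. (stock=13, rating=4, origin=local, status=refurbished, price=28) — rating = 4, hence In. (stock=7, rating=2, origin=handmade, status=new, price=26) — rating = 2, hence Out. (stock=14, rating=5, origin=imported, status=used, price=9) — rating = 5, hence In.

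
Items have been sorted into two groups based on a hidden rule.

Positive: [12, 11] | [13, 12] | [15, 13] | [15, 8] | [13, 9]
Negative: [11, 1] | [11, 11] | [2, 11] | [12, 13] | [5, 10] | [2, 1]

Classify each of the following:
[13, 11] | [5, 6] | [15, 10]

Every 'Positive' example satisfies: first > second AND sum ≥ 13. None of the 'Negative' examples do.

Positive, Negative, Positive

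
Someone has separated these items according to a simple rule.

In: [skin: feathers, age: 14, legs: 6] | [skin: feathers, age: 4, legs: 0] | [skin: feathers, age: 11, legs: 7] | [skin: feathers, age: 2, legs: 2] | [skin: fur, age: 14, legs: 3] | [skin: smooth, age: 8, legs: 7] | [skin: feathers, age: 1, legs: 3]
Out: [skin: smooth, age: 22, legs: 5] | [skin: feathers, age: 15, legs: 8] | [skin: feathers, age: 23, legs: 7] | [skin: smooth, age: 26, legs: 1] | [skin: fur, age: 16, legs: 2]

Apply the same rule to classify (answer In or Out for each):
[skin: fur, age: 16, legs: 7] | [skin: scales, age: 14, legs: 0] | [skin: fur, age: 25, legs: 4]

Out, In, Out

The common property of the 'In' items is: age ≤ 14. No 'Out' item has it.
[skin: fur, age: 16, legs: 7]: age = 16 — does not satisfy this, so Out.
[skin: scales, age: 14, legs: 0]: age = 14 — fits, so In.
[skin: fur, age: 25, legs: 4]: age = 25 — does not satisfy this, so Out.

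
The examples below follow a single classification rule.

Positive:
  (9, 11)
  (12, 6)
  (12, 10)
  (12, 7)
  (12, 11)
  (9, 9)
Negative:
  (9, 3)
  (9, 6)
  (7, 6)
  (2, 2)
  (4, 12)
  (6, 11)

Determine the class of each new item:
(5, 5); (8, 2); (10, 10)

Negative, Negative, Positive

The simplest hypothesis consistent with all the labels is: sum ≥ 18.
(5, 5): Negative (5+5 = 10). (8, 2): Negative (8+2 = 10). (10, 10): Positive (10+10 = 20).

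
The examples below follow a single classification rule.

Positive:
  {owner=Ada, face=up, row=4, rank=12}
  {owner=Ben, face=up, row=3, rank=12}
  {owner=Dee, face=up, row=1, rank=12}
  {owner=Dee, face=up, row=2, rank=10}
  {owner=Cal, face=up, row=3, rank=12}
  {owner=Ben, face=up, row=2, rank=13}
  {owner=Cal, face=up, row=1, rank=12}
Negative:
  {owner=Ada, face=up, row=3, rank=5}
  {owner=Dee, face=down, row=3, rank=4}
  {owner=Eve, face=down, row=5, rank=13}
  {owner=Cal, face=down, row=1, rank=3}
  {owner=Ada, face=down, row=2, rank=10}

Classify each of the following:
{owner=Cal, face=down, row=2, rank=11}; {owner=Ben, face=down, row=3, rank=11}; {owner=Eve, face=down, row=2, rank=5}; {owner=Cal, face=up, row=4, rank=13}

All 'Positive' examples share one property — face is up AND rank ≥ 10 — and every 'Negative' example lacks it.

Negative, Negative, Negative, Positive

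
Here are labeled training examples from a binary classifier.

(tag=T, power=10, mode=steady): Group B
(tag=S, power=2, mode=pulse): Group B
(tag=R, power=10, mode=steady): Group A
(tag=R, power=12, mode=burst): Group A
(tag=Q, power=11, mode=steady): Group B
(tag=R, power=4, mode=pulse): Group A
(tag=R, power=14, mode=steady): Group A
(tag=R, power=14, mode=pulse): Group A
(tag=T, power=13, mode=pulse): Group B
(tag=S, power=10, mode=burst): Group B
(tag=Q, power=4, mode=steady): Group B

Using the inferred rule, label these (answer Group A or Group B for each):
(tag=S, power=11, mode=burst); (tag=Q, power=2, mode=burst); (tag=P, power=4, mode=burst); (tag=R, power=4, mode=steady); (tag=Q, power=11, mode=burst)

Group B, Group B, Group B, Group A, Group B

Comparing the two groups points to one rule — tag is R.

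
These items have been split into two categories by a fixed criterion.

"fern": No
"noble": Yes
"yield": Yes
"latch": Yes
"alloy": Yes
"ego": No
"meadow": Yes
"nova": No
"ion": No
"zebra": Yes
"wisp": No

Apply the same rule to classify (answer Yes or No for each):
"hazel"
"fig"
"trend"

Yes, No, Yes

All 'Yes' examples share one property — length ≥ 5 — and every 'No' example lacks it.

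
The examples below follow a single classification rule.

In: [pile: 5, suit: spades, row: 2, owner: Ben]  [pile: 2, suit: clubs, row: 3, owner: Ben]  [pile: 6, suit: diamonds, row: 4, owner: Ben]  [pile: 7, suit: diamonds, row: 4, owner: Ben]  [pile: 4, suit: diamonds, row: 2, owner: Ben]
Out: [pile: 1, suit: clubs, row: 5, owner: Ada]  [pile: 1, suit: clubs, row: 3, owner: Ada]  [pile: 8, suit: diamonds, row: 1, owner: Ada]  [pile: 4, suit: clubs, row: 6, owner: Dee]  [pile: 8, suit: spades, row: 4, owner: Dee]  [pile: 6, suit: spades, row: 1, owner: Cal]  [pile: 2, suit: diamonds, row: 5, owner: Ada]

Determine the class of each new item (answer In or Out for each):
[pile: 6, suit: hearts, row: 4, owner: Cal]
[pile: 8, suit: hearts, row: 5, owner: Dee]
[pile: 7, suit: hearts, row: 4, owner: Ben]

The common property of the 'In' items is: owner is Ben. No 'Out' item has it.
[pile: 6, suit: hearts, row: 4, owner: Cal]: owner is Cal, doesn't match → Out.
[pile: 8, suit: hearts, row: 5, owner: Dee]: owner is Dee, doesn't match → Out.
[pile: 7, suit: hearts, row: 4, owner: Ben]: owner is Ben, satisfies this → In.

Out, Out, In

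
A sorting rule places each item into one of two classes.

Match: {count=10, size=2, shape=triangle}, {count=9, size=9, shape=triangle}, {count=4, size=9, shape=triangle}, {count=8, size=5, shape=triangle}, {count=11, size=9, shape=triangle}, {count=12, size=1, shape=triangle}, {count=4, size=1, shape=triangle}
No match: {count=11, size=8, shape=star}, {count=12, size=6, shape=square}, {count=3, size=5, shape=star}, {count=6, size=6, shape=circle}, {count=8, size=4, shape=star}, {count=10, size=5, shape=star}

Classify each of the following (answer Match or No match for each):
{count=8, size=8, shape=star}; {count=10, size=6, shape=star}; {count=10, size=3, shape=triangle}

No match, No match, Match

The pattern is that an item is 'Match' exactly when: shape is triangle.
{count=8, size=8, shape=star}: No match (shape is star).
{count=10, size=6, shape=star}: No match (shape is star).
{count=10, size=3, shape=triangle}: Match (shape is triangle).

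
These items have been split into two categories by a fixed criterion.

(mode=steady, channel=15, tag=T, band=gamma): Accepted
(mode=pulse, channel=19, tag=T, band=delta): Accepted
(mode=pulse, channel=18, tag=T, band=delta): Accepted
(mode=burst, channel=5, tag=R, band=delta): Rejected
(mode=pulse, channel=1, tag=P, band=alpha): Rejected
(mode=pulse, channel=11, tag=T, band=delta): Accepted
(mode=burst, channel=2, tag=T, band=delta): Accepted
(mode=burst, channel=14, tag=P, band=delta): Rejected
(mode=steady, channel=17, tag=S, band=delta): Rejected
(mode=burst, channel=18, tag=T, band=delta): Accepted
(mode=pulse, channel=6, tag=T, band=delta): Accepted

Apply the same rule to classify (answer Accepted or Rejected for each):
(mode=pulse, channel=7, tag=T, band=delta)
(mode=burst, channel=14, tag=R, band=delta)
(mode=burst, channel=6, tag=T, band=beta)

Accepted, Rejected, Accepted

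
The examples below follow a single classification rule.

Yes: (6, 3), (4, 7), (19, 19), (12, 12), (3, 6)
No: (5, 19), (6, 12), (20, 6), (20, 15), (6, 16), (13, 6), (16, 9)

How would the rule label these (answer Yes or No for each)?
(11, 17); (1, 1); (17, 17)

Every 'Yes' example satisfies: |first − second| ≤ 3. None of the 'No' examples do.
(11, 17) → |11−17| = 6 → No. (1, 1) → |1−1| = 0 → Yes. (17, 17) → |17−17| = 0 → Yes.

No, Yes, Yes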